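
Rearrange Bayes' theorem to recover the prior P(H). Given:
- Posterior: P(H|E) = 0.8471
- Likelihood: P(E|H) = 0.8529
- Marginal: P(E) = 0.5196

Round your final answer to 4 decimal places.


From Bayes' theorem: P(H|E) = P(E|H) × P(H) / P(E)

Rearranging for P(H):
P(H) = P(H|E) × P(E) / P(E|H)
     = 0.8471 × 0.5196 / 0.8529
     = 0.44015316 / 0.8529
     = 0.5161


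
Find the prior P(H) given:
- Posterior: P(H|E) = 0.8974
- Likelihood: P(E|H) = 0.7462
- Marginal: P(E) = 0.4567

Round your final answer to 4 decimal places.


From Bayes' theorem: P(H|E) = P(E|H) × P(H) / P(E)

Rearranging for P(H):
P(H) = P(H|E) × P(E) / P(E|H)
     = 0.8974 × 0.4567 / 0.7462
     = 0.40984258 / 0.7462
     = 0.5492


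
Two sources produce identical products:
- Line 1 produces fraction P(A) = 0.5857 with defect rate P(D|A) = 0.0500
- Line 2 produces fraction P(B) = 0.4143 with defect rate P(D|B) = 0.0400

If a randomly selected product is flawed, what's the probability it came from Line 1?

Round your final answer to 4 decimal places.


Let A = from Line 1, D = flawed

Given:
- P(A) = 0.5857, P(B) = 0.4143
- P(D|A) = 0.0500, P(D|B) = 0.0400

Step 1: Find P(D)
P(D) = P(D|A)P(A) + P(D|B)P(B)
     = 0.0500 × 0.5857 + 0.0400 × 0.4143
     = 0.02928500 + 0.01657200
     = 0.04585700

Step 2: Apply Bayes' theorem
P(A|D) = P(D|A)P(A) / P(D)
       = 0.02928500 / 0.04585700
       = 0.6386


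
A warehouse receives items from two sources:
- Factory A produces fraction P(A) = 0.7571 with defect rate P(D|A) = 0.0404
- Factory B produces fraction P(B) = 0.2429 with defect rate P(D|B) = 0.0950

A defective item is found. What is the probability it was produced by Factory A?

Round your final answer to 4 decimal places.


Let A = from Factory A, D = defective

Given:
- P(A) = 0.7571, P(B) = 0.2429
- P(D|A) = 0.0404, P(D|B) = 0.0950

Step 1: Find P(D)
P(D) = P(D|A)P(A) + P(D|B)P(B)
     = 0.0404 × 0.7571 + 0.0950 × 0.2429
     = 0.03058684 + 0.02307550
     = 0.05366234

Step 2: Apply Bayes' theorem
P(A|D) = P(D|A)P(A) / P(D)
       = 0.03058684 / 0.05366234
       = 0.5700


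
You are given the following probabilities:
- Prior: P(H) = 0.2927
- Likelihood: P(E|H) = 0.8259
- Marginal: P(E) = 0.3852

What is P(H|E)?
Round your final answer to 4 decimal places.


Using Bayes' theorem:

P(H|E) = P(E|H) × P(H) / P(E)
       = 0.8259 × 0.2927 / 0.3852
       = 0.24174093 / 0.3852
       = 0.6276

The evidence strengthens our belief in H.
Prior: 0.2927 → Posterior: 0.6276


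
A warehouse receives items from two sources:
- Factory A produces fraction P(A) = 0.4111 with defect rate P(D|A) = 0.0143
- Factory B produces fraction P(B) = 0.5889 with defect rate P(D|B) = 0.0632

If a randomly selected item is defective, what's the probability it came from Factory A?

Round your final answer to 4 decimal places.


Let A = from Factory A, D = defective

Given:
- P(A) = 0.4111, P(B) = 0.5889
- P(D|A) = 0.0143, P(D|B) = 0.0632

Step 1: Find P(D)
P(D) = P(D|A)P(A) + P(D|B)P(B)
     = 0.0143 × 0.4111 + 0.0632 × 0.5889
     = 0.00587873 + 0.03721848
     = 0.04309721

Step 2: Apply Bayes' theorem
P(A|D) = P(D|A)P(A) / P(D)
       = 0.00587873 / 0.04309721
       = 0.1364


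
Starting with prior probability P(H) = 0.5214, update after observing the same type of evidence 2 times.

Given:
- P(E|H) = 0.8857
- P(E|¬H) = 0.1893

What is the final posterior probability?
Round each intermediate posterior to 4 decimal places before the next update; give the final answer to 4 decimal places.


Sequential Bayesian updating:

Initial prior: P(H) = 0.5214

Update 1:
  P(E) = 0.8857 × 0.5214 + 0.1893 × 0.4786 = 0.46180398 + 0.09059898 = 0.55240296
  P(H|E) = 0.46180398 / 0.55240296 = 0.8360

Update 2:
  P(E) = 0.8857 × 0.8360 + 0.1893 × 0.1640 = 0.74044520 + 0.03104520 = 0.77149040
  P(H|E) = 0.74044520 / 0.77149040 = 0.9598

Final posterior: 0.9598


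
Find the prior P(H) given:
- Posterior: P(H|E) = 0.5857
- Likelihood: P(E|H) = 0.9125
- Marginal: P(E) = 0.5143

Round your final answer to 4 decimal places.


From Bayes' theorem: P(H|E) = P(E|H) × P(H) / P(E)

Rearranging for P(H):
P(H) = P(H|E) × P(E) / P(E|H)
     = 0.5857 × 0.5143 / 0.9125
     = 0.30122551 / 0.9125
     = 0.3301


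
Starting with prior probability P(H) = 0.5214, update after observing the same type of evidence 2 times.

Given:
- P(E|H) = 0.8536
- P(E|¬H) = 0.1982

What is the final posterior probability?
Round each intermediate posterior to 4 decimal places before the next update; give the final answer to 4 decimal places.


Sequential Bayesian updating:

Initial prior: P(H) = 0.5214

Update 1:
  P(E) = 0.8536 × 0.5214 + 0.1982 × 0.4786 = 0.44506704 + 0.09485852 = 0.53992556
  P(H|E) = 0.44506704 / 0.53992556 = 0.8243

Update 2:
  P(E) = 0.8536 × 0.8243 + 0.1982 × 0.1757 = 0.70362248 + 0.03482374 = 0.73844622
  P(H|E) = 0.70362248 / 0.73844622 = 0.9528

Final posterior: 0.9528


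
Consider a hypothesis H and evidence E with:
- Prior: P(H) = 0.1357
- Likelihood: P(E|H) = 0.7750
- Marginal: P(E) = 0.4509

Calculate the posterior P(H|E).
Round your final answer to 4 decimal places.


Using Bayes' theorem:

P(H|E) = P(E|H) × P(H) / P(E)
       = 0.7750 × 0.1357 / 0.4509
       = 0.10516750 / 0.4509
       = 0.2332

The evidence strengthens our belief in H.
Prior: 0.1357 → Posterior: 0.2332


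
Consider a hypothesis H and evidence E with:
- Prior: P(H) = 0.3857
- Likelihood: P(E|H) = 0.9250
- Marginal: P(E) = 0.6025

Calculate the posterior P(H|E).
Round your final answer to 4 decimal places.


Using Bayes' theorem:

P(H|E) = P(E|H) × P(H) / P(E)
       = 0.9250 × 0.3857 / 0.6025
       = 0.35677250 / 0.6025
       = 0.5922

The evidence strengthens our belief in H.
Prior: 0.3857 → Posterior: 0.5922


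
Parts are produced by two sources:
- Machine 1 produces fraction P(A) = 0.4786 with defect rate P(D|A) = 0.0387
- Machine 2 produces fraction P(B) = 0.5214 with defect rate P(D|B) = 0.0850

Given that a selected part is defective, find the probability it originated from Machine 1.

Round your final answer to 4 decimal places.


Let A = from Machine 1, D = defective

Given:
- P(A) = 0.4786, P(B) = 0.5214
- P(D|A) = 0.0387, P(D|B) = 0.0850

Step 1: Find P(D)
P(D) = P(D|A)P(A) + P(D|B)P(B)
     = 0.0387 × 0.4786 + 0.0850 × 0.5214
     = 0.01852182 + 0.04431900
     = 0.06284082

Step 2: Apply Bayes' theorem
P(A|D) = P(D|A)P(A) / P(D)
       = 0.01852182 / 0.06284082
       = 0.2947


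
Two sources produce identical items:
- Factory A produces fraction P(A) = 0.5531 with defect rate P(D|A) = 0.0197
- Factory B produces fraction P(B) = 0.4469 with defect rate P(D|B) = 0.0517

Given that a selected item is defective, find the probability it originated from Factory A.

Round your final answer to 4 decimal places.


Let A = from Factory A, D = defective

Given:
- P(A) = 0.5531, P(B) = 0.4469
- P(D|A) = 0.0197, P(D|B) = 0.0517

Step 1: Find P(D)
P(D) = P(D|A)P(A) + P(D|B)P(B)
     = 0.0197 × 0.5531 + 0.0517 × 0.4469
     = 0.01089607 + 0.02310473
     = 0.03400080

Step 2: Apply Bayes' theorem
P(A|D) = P(D|A)P(A) / P(D)
       = 0.01089607 / 0.03400080
       = 0.3205


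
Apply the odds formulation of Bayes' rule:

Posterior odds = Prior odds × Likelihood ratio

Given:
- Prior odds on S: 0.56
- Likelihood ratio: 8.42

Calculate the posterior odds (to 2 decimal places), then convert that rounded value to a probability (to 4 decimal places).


Step 1: Calculate posterior odds
Posterior odds = Prior odds × LR
               = 0.56 × 8.42
               = 4.72

Step 2: Convert to probability
P(S|E) = Posterior odds / (1 + Posterior odds)
       = 4.72 / (1 + 4.72)
       = 4.72 / 5.72
       = 0.8252

The evidence increased P(S) from 0.3590 to 0.8252.


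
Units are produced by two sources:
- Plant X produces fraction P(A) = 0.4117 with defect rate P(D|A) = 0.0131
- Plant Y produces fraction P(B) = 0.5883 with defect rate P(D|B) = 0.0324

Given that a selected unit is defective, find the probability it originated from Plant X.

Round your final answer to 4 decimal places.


Let A = from Plant X, D = defective

Given:
- P(A) = 0.4117, P(B) = 0.5883
- P(D|A) = 0.0131, P(D|B) = 0.0324

Step 1: Find P(D)
P(D) = P(D|A)P(A) + P(D|B)P(B)
     = 0.0131 × 0.4117 + 0.0324 × 0.5883
     = 0.00539327 + 0.01906092
     = 0.02445419

Step 2: Apply Bayes' theorem
P(A|D) = P(D|A)P(A) / P(D)
       = 0.00539327 / 0.02445419
       = 0.2205


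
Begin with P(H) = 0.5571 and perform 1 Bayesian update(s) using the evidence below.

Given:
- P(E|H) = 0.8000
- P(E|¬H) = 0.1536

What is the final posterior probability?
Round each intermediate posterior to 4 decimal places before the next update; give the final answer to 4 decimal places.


Sequential Bayesian updating:

Initial prior: P(H) = 0.5571

Update 1:
  P(E) = 0.8000 × 0.5571 + 0.1536 × 0.4429 = 0.44568000 + 0.06802944 = 0.51370944
  P(H|E) = 0.44568000 / 0.51370944 = 0.8676

Final posterior: 0.8676


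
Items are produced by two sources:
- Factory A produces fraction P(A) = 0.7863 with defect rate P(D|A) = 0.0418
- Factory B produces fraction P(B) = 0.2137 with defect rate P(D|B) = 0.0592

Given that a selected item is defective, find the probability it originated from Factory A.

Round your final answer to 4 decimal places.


Let A = from Factory A, D = defective

Given:
- P(A) = 0.7863, P(B) = 0.2137
- P(D|A) = 0.0418, P(D|B) = 0.0592

Step 1: Find P(D)
P(D) = P(D|A)P(A) + P(D|B)P(B)
     = 0.0418 × 0.7863 + 0.0592 × 0.2137
     = 0.03286734 + 0.01265104
     = 0.04551838

Step 2: Apply Bayes' theorem
P(A|D) = P(D|A)P(A) / P(D)
       = 0.03286734 / 0.04551838
       = 0.7221


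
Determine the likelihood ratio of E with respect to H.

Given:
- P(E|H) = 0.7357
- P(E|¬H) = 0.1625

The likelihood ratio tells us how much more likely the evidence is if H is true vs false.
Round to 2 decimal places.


Likelihood Ratio (LR) = P(E|H) / P(E|¬H)

LR = 0.7357 / 0.1625
   = 4.53

The evidence is 4.53 times more likely if H is true than if H is false.
Because LR exceeds 1, E is evidence for H.


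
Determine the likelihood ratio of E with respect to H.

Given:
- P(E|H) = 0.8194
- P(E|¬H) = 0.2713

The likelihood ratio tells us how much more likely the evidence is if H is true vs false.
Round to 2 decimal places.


Likelihood Ratio (LR) = P(E|H) / P(E|¬H)

LR = 0.8194 / 0.2713
   = 3.02

The evidence is 3.02 times more likely if H is true than if H is false.
Because LR exceeds 1, E is evidence for H.


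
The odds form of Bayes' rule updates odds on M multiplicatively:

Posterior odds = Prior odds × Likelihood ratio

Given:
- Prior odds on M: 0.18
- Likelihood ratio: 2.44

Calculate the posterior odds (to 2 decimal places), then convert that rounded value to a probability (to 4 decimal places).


Step 1: Calculate posterior odds
Posterior odds = Prior odds × LR
               = 0.18 × 2.44
               = 0.44

Step 2: Convert to probability
P(M|E) = Posterior odds / (1 + Posterior odds)
       = 0.44 / (1 + 0.44)
       = 0.44 / 1.44
       = 0.3056

The evidence increased P(M) from 0.1525 to 0.3056.


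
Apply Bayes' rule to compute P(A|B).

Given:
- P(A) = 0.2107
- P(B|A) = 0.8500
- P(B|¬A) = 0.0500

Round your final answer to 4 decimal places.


Bayes' theorem: P(A|B) = P(B|A) × P(A) / P(B)

Step 1: Calculate P(B) using law of total probability
P(B) = P(B|A)P(A) + P(B|¬A)P(¬A)
     = 0.8500 × 0.2107 + 0.0500 × 0.7893
     = 0.17909500 + 0.03946500
     = 0.21856000

Step 2: Apply Bayes' theorem
P(A|B) = P(B|A) × P(A) / P(B)
       = 0.17909500 / 0.21856000
       = 0.8194


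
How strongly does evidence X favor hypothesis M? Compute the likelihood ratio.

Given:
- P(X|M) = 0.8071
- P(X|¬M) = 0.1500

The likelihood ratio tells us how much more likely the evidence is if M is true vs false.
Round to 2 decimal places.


Likelihood Ratio (LR) = P(X|M) / P(X|¬M)

LR = 0.8071 / 0.1500
   = 5.38

The evidence is 5.38 times more likely if M is true than if M is false.
Because LR exceeds 1, X is evidence for M.


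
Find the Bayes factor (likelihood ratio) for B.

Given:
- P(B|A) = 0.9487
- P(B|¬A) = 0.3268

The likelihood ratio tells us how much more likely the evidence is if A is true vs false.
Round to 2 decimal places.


Likelihood Ratio (LR) = P(B|A) / P(B|¬A)

LR = 0.9487 / 0.3268
   = 2.90

The evidence is 2.90 times more likely if A is true than if A is false.
Because LR exceeds 1, B is evidence for A.


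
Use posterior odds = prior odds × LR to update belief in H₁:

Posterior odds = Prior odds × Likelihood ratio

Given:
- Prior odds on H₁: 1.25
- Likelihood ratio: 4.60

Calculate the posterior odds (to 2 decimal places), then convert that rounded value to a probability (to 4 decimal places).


Step 1: Calculate posterior odds
Posterior odds = Prior odds × LR
               = 1.25 × 4.60
               = 5.75

Step 2: Convert to probability
P(H₁|E) = Posterior odds / (1 + Posterior odds)
       = 5.75 / (1 + 5.75)
       = 5.75 / 6.75
       = 0.8519

The evidence increased P(H₁) from 0.5556 to 0.8519.


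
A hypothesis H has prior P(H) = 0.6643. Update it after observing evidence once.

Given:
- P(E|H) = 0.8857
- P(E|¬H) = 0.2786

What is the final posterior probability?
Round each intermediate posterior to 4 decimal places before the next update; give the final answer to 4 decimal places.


Sequential Bayesian updating:

Initial prior: P(H) = 0.6643

Update 1:
  P(E) = 0.8857 × 0.6643 + 0.2786 × 0.3357 = 0.58837051 + 0.09352602 = 0.68189653
  P(H|E) = 0.58837051 / 0.68189653 = 0.8628

Final posterior: 0.8628


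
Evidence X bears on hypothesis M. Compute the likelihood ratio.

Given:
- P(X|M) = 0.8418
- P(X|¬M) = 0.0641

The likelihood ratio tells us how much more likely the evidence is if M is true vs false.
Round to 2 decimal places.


Likelihood Ratio (LR) = P(X|M) / P(X|¬M)

LR = 0.8418 / 0.0641
   = 13.13

The evidence is 13.13 times more likely if M is true than if M is false.
Because LR exceeds 1, X is evidence for M.


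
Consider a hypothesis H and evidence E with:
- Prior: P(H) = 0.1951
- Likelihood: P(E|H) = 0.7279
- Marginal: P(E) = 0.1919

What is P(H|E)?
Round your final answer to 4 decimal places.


Using Bayes' theorem:

P(H|E) = P(E|H) × P(H) / P(E)
       = 0.7279 × 0.1951 / 0.1919
       = 0.14201329 / 0.1919
       = 0.7400

The evidence strengthens our belief in H.
Prior: 0.1951 → Posterior: 0.7400


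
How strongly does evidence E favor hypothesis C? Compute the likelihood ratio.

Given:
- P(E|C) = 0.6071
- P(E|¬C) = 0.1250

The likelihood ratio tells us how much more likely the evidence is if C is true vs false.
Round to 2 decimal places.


Likelihood Ratio (LR) = P(E|C) / P(E|¬C)

LR = 0.6071 / 0.1250
   = 4.86

The evidence is 4.86 times more likely if C is true than if C is false.
Because LR exceeds 1, E is evidence for C.


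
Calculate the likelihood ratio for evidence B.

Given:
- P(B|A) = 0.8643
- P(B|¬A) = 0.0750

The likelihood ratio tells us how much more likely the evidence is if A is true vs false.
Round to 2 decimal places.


Likelihood Ratio (LR) = P(B|A) / P(B|¬A)

LR = 0.8643 / 0.0750
   = 11.52

The evidence is 11.52 times more likely if A is true than if A is false.
Since LR > 1, the evidence supports A over ¬A.


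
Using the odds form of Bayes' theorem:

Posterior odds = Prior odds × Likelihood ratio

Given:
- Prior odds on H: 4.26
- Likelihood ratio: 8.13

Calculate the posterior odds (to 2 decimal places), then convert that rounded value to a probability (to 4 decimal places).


Step 1: Calculate posterior odds
Posterior odds = Prior odds × LR
               = 4.26 × 8.13
               = 34.63

Step 2: Convert to probability
P(H|E) = Posterior odds / (1 + Posterior odds)
       = 34.63 / (1 + 34.63)
       = 34.63 / 35.63
       = 0.9719

The evidence increased P(H) from 0.8099 to 0.9719.


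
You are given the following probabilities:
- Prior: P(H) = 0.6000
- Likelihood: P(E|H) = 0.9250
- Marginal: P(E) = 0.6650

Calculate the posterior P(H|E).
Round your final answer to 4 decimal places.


Using Bayes' theorem:

P(H|E) = P(E|H) × P(H) / P(E)
       = 0.9250 × 0.6000 / 0.6650
       = 0.55500000 / 0.6650
       = 0.8346

The evidence strengthens our belief in H.
Prior: 0.6000 → Posterior: 0.8346


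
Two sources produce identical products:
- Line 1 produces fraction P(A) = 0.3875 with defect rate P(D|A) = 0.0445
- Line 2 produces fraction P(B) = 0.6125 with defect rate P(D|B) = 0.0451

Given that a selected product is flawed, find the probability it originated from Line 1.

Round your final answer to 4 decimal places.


Let A = from Line 1, D = flawed

Given:
- P(A) = 0.3875, P(B) = 0.6125
- P(D|A) = 0.0445, P(D|B) = 0.0451

Step 1: Find P(D)
P(D) = P(D|A)P(A) + P(D|B)P(B)
     = 0.0445 × 0.3875 + 0.0451 × 0.6125
     = 0.01724375 + 0.02762375
     = 0.04486750

Step 2: Apply Bayes' theorem
P(A|D) = P(D|A)P(A) / P(D)
       = 0.01724375 / 0.04486750
       = 0.3843


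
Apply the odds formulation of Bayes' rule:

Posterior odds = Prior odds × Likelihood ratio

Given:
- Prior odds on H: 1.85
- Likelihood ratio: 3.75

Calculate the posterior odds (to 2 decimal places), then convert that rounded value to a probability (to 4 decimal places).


Step 1: Calculate posterior odds
Posterior odds = Prior odds × LR
               = 1.85 × 3.75
               = 6.94

Step 2: Convert to probability
P(H|E) = Posterior odds / (1 + Posterior odds)
       = 6.94 / (1 + 6.94)
       = 6.94 / 7.94
       = 0.8741

The evidence increased P(H) from 0.6491 to 0.8741.


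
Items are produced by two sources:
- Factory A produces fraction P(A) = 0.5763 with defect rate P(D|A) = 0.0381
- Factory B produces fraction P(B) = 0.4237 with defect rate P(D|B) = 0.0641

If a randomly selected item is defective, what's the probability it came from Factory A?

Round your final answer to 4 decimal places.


Let A = from Factory A, D = defective

Given:
- P(A) = 0.5763, P(B) = 0.4237
- P(D|A) = 0.0381, P(D|B) = 0.0641

Step 1: Find P(D)
P(D) = P(D|A)P(A) + P(D|B)P(B)
     = 0.0381 × 0.5763 + 0.0641 × 0.4237
     = 0.02195703 + 0.02715917
     = 0.04911620

Step 2: Apply Bayes' theorem
P(A|D) = P(D|A)P(A) / P(D)
       = 0.02195703 / 0.04911620
       = 0.4470


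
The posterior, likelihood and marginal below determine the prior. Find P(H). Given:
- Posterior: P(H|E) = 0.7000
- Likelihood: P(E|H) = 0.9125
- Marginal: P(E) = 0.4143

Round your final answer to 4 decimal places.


From Bayes' theorem: P(H|E) = P(E|H) × P(H) / P(E)

Rearranging for P(H):
P(H) = P(H|E) × P(E) / P(E|H)
     = 0.7000 × 0.4143 / 0.9125
     = 0.29001000 / 0.9125
     = 0.3178


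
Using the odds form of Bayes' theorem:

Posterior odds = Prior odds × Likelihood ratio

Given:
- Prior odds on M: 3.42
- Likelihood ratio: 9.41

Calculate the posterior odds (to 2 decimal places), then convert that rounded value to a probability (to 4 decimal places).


Step 1: Calculate posterior odds
Posterior odds = Prior odds × LR
               = 3.42 × 9.41
               = 32.18

Step 2: Convert to probability
P(M|E) = Posterior odds / (1 + Posterior odds)
       = 32.18 / (1 + 32.18)
       = 32.18 / 33.18
       = 0.9699

The evidence increased P(M) from 0.7738 to 0.9699.


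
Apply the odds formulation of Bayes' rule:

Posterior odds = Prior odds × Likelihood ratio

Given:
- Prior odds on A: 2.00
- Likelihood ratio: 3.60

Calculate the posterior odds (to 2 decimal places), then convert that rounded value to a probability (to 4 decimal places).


Step 1: Calculate posterior odds
Posterior odds = Prior odds × LR
               = 2.00 × 3.60
               = 7.20

Step 2: Convert to probability
P(A|E) = Posterior odds / (1 + Posterior odds)
       = 7.20 / (1 + 7.20)
       = 7.20 / 8.20
       = 0.8780

The evidence increased P(A) from 0.6667 to 0.8780.


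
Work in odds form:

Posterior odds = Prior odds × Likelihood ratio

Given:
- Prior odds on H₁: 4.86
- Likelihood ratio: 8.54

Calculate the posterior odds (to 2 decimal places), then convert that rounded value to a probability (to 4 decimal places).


Step 1: Calculate posterior odds
Posterior odds = Prior odds × LR
               = 4.86 × 8.54
               = 41.50

Step 2: Convert to probability
P(H₁|E) = Posterior odds / (1 + Posterior odds)
       = 41.50 / (1 + 41.50)
       = 41.50 / 42.50
       = 0.9765

The evidence increased P(H₁) from 0.8294 to 0.9765.


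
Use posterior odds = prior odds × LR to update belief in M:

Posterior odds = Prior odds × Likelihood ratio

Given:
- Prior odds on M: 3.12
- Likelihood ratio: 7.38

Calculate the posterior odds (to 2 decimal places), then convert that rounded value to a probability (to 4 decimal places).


Step 1: Calculate posterior odds
Posterior odds = Prior odds × LR
               = 3.12 × 7.38
               = 23.03

Step 2: Convert to probability
P(M|E) = Posterior odds / (1 + Posterior odds)
       = 23.03 / (1 + 23.03)
       = 23.03 / 24.03
       = 0.9584

The evidence increased P(M) from 0.7573 to 0.9584.


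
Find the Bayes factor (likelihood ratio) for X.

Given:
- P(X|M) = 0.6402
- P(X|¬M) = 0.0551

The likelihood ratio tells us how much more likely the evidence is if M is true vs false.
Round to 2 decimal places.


Likelihood Ratio (LR) = P(X|M) / P(X|¬M)

LR = 0.6402 / 0.0551
   = 11.62

The evidence is 11.62 times more likely if M is true than if M is false.
Because LR exceeds 1, X is evidence for M.


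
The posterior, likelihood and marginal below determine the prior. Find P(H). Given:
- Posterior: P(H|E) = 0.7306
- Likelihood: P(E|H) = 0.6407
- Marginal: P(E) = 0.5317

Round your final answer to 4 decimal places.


From Bayes' theorem: P(H|E) = P(E|H) × P(H) / P(E)

Rearranging for P(H):
P(H) = P(H|E) × P(E) / P(E|H)
     = 0.7306 × 0.5317 / 0.6407
     = 0.38846002 / 0.6407
     = 0.6063


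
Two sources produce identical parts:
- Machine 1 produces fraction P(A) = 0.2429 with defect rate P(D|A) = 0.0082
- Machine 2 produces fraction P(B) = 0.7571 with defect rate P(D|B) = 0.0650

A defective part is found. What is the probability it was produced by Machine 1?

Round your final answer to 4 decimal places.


Let A = from Machine 1, D = defective

Given:
- P(A) = 0.2429, P(B) = 0.7571
- P(D|A) = 0.0082, P(D|B) = 0.0650

Step 1: Find P(D)
P(D) = P(D|A)P(A) + P(D|B)P(B)
     = 0.0082 × 0.2429 + 0.0650 × 0.7571
     = 0.00199178 + 0.04921150
     = 0.05120328

Step 2: Apply Bayes' theorem
P(A|D) = P(D|A)P(A) / P(D)
       = 0.00199178 / 0.05120328
       = 0.0389


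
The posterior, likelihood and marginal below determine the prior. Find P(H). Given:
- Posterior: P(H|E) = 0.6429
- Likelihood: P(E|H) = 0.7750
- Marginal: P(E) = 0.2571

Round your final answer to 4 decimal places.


From Bayes' theorem: P(H|E) = P(E|H) × P(H) / P(E)

Rearranging for P(H):
P(H) = P(H|E) × P(E) / P(E|H)
     = 0.6429 × 0.2571 / 0.7750
     = 0.16528959 / 0.7750
     = 0.2133


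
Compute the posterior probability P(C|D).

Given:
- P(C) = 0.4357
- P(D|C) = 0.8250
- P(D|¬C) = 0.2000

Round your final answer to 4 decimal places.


Bayes' theorem: P(C|D) = P(D|C) × P(C) / P(D)

Step 1: Calculate P(D) using law of total probability
P(D) = P(D|C)P(C) + P(D|¬C)P(¬C)
     = 0.8250 × 0.4357 + 0.2000 × 0.5643
     = 0.35945250 + 0.11286000
     = 0.47231250

Step 2: Apply Bayes' theorem
P(C|D) = P(D|C) × P(C) / P(D)
       = 0.35945250 / 0.47231250
       = 0.7610


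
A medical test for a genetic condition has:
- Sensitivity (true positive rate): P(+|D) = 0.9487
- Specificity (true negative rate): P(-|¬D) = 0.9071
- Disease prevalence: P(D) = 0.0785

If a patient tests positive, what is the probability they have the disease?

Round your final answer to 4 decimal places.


Let D = has disease, + = positive test

Given:
- P(D) = 0.0785 (prevalence)
- P(+|D) = 0.9487 (sensitivity)
- P(-|¬D) = 0.9071 (specificity)
- P(+|¬D) = 0.0929 (false positive rate = 1 - specificity)

Step 1: Find P(+)
P(+) = P(+|D)P(D) + P(+|¬D)P(¬D)
     = 0.9487 × 0.0785 + 0.0929 × 0.9215
     = 0.07447295 + 0.08560735
     = 0.16008030

Step 2: Apply Bayes' theorem for P(D|+)
P(D|+) = P(+|D)P(D) / P(+)
       = 0.07447295 / 0.16008030
       = 0.4652


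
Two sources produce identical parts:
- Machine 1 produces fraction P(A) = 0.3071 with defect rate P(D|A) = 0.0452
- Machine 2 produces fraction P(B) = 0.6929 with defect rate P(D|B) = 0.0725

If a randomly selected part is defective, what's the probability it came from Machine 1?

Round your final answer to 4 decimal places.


Let A = from Machine 1, D = defective

Given:
- P(A) = 0.3071, P(B) = 0.6929
- P(D|A) = 0.0452, P(D|B) = 0.0725

Step 1: Find P(D)
P(D) = P(D|A)P(A) + P(D|B)P(B)
     = 0.0452 × 0.3071 + 0.0725 × 0.6929
     = 0.01388092 + 0.05023525
     = 0.06411617

Step 2: Apply Bayes' theorem
P(A|D) = P(D|A)P(A) / P(D)
       = 0.01388092 / 0.06411617
       = 0.2165


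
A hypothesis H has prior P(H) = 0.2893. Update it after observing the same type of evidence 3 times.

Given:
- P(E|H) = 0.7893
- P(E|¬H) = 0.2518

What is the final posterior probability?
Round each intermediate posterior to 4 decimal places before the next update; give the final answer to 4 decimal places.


Sequential Bayesian updating:

Initial prior: P(H) = 0.2893

Update 1:
  P(E) = 0.7893 × 0.2893 + 0.2518 × 0.7107 = 0.22834449 + 0.17895426 = 0.40729875
  P(H|E) = 0.22834449 / 0.40729875 = 0.5606

Update 2:
  P(E) = 0.7893 × 0.5606 + 0.2518 × 0.4394 = 0.44248158 + 0.11064092 = 0.55312250
  P(H|E) = 0.44248158 / 0.55312250 = 0.8000

Update 3:
  P(E) = 0.7893 × 0.8000 + 0.2518 × 0.2000 = 0.63144000 + 0.05036000 = 0.68180000
  P(H|E) = 0.63144000 / 0.68180000 = 0.9261

Final posterior: 0.9261


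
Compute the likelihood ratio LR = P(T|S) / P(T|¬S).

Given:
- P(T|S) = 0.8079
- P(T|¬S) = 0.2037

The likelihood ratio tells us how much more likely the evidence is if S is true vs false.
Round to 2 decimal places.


Likelihood Ratio (LR) = P(T|S) / P(T|¬S)

LR = 0.8079 / 0.2037
   = 3.97

The evidence is 3.97 times more likely if S is true than if S is false.
LR > 1, so observing T raises the odds in favor of S.


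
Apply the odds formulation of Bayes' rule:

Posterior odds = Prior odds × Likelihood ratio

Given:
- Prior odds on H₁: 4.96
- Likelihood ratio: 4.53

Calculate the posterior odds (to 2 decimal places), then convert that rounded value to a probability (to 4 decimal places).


Step 1: Calculate posterior odds
Posterior odds = Prior odds × LR
               = 4.96 × 4.53
               = 22.47

Step 2: Convert to probability
P(H₁|E) = Posterior odds / (1 + Posterior odds)
       = 22.47 / (1 + 22.47)
       = 22.47 / 23.47
       = 0.9574

The evidence increased P(H₁) from 0.8322 to 0.9574.


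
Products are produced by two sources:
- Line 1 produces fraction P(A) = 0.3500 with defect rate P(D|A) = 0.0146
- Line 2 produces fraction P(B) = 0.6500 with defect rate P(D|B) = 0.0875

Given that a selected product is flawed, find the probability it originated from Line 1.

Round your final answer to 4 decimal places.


Let A = from Line 1, D = flawed

Given:
- P(A) = 0.3500, P(B) = 0.6500
- P(D|A) = 0.0146, P(D|B) = 0.0875

Step 1: Find P(D)
P(D) = P(D|A)P(A) + P(D|B)P(B)
     = 0.0146 × 0.3500 + 0.0875 × 0.6500
     = 0.00511000 + 0.05687500
     = 0.06198500

Step 2: Apply Bayes' theorem
P(A|D) = P(D|A)P(A) / P(D)
       = 0.00511000 / 0.06198500
       = 0.0824


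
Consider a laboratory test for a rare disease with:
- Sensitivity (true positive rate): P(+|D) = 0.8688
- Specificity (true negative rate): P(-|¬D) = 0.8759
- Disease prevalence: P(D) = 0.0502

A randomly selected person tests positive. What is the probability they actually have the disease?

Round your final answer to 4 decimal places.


Let D = has disease, + = positive test

Given:
- P(D) = 0.0502 (prevalence)
- P(+|D) = 0.8688 (sensitivity)
- P(-|¬D) = 0.8759 (specificity)
- P(+|¬D) = 0.1241 (false positive rate = 1 - specificity)

Step 1: Find P(+)
P(+) = P(+|D)P(D) + P(+|¬D)P(¬D)
     = 0.8688 × 0.0502 + 0.1241 × 0.9498
     = 0.04361376 + 0.11787018
     = 0.16148394

Step 2: Apply Bayes' theorem for P(D|+)
P(D|+) = P(+|D)P(D) / P(+)
       = 0.04361376 / 0.16148394
       = 0.2701


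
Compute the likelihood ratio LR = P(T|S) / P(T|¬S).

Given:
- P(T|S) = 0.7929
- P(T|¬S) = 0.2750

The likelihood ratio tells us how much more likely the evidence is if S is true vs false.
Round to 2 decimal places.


Likelihood Ratio (LR) = P(T|S) / P(T|¬S)

LR = 0.7929 / 0.2750
   = 2.88

The evidence is 2.88 times more likely if S is true than if S is false.
Since LR > 1, the evidence supports S over ¬S.


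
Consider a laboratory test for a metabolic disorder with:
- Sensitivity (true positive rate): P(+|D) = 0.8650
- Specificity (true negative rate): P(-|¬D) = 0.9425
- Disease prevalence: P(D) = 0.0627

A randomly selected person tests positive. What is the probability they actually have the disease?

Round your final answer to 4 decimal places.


Let D = has disease, + = positive test

Given:
- P(D) = 0.0627 (prevalence)
- P(+|D) = 0.8650 (sensitivity)
- P(-|¬D) = 0.9425 (specificity)
- P(+|¬D) = 0.0575 (false positive rate = 1 - specificity)

Step 1: Find P(+)
P(+) = P(+|D)P(D) + P(+|¬D)P(¬D)
     = 0.8650 × 0.0627 + 0.0575 × 0.9373
     = 0.05423550 + 0.05389475
     = 0.10813025

Step 2: Apply Bayes' theorem for P(D|+)
P(D|+) = P(+|D)P(D) / P(+)
       = 0.05423550 / 0.10813025
       = 0.5016


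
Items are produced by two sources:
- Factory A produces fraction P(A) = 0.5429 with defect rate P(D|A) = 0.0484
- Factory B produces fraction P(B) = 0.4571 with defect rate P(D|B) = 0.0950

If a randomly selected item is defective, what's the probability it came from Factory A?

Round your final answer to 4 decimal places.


Let A = from Factory A, D = defective

Given:
- P(A) = 0.5429, P(B) = 0.4571
- P(D|A) = 0.0484, P(D|B) = 0.0950

Step 1: Find P(D)
P(D) = P(D|A)P(A) + P(D|B)P(B)
     = 0.0484 × 0.5429 + 0.0950 × 0.4571
     = 0.02627636 + 0.04342450
     = 0.06970086

Step 2: Apply Bayes' theorem
P(A|D) = P(D|A)P(A) / P(D)
       = 0.02627636 / 0.06970086
       = 0.3770


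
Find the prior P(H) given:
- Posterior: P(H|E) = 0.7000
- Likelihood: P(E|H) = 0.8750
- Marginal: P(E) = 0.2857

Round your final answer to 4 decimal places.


From Bayes' theorem: P(H|E) = P(E|H) × P(H) / P(E)

Rearranging for P(H):
P(H) = P(H|E) × P(E) / P(E|H)
     = 0.7000 × 0.2857 / 0.8750
     = 0.19999000 / 0.8750
     = 0.2286


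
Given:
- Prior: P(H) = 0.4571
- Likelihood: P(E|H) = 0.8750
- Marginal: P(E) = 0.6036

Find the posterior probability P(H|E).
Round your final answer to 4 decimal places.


Using Bayes' theorem:

P(H|E) = P(E|H) × P(H) / P(E)
       = 0.8750 × 0.4571 / 0.6036
       = 0.39996250 / 0.6036
       = 0.6626

The evidence strengthens our belief in H.
Prior: 0.4571 → Posterior: 0.6626


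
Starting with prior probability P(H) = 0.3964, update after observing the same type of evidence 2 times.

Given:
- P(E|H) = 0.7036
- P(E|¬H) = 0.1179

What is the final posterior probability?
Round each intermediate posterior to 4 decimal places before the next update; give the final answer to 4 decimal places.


Sequential Bayesian updating:

Initial prior: P(H) = 0.3964

Update 1:
  P(E) = 0.7036 × 0.3964 + 0.1179 × 0.6036 = 0.27890704 + 0.07116444 = 0.35007148
  P(H|E) = 0.27890704 / 0.35007148 = 0.7967

Update 2:
  P(E) = 0.7036 × 0.7967 + 0.1179 × 0.2033 = 0.56055812 + 0.02396907 = 0.58452719
  P(H|E) = 0.56055812 / 0.58452719 = 0.9590

Final posterior: 0.9590


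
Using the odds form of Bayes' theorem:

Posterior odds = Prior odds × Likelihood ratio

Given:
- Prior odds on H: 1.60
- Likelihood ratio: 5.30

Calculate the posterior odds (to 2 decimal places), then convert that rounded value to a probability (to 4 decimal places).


Step 1: Calculate posterior odds
Posterior odds = Prior odds × LR
               = 1.60 × 5.30
               = 8.48

Step 2: Convert to probability
P(H|E) = Posterior odds / (1 + Posterior odds)
       = 8.48 / (1 + 8.48)
       = 8.48 / 9.48
       = 0.8945

The evidence increased P(H) from 0.6154 to 0.8945.


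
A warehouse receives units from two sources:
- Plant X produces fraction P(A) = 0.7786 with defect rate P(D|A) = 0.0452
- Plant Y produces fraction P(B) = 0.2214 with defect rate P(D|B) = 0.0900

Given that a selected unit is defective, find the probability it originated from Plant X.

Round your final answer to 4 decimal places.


Let A = from Plant X, D = defective

Given:
- P(A) = 0.7786, P(B) = 0.2214
- P(D|A) = 0.0452, P(D|B) = 0.0900

Step 1: Find P(D)
P(D) = P(D|A)P(A) + P(D|B)P(B)
     = 0.0452 × 0.7786 + 0.0900 × 0.2214
     = 0.03519272 + 0.01992600
     = 0.05511872

Step 2: Apply Bayes' theorem
P(A|D) = P(D|A)P(A) / P(D)
       = 0.03519272 / 0.05511872
       = 0.6385


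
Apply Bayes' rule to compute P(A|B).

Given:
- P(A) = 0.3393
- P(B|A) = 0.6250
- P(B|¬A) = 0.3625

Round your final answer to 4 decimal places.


Bayes' theorem: P(A|B) = P(B|A) × P(A) / P(B)

Step 1: Calculate P(B) using law of total probability
P(B) = P(B|A)P(A) + P(B|¬A)P(¬A)
     = 0.6250 × 0.3393 + 0.3625 × 0.6607
     = 0.21206250 + 0.23950375
     = 0.45156625

Step 2: Apply Bayes' theorem
P(A|B) = P(B|A) × P(A) / P(B)
       = 0.21206250 / 0.45156625
       = 0.4696


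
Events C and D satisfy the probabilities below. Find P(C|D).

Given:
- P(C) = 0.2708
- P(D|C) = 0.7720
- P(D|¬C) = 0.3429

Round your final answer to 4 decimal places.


Bayes' theorem: P(C|D) = P(D|C) × P(C) / P(D)

Step 1: Calculate P(D) using law of total probability
P(D) = P(D|C)P(C) + P(D|¬C)P(¬C)
     = 0.7720 × 0.2708 + 0.3429 × 0.7292
     = 0.20905760 + 0.25004268
     = 0.45910028

Step 2: Apply Bayes' theorem
P(C|D) = P(D|C) × P(C) / P(D)
       = 0.20905760 / 0.45910028
       = 0.4554


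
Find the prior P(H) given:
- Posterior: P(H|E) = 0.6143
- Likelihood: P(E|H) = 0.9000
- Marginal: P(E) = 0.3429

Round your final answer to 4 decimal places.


From Bayes' theorem: P(H|E) = P(E|H) × P(H) / P(E)

Rearranging for P(H):
P(H) = P(H|E) × P(E) / P(E|H)
     = 0.6143 × 0.3429 / 0.9000
     = 0.21064347 / 0.9000
     = 0.2340


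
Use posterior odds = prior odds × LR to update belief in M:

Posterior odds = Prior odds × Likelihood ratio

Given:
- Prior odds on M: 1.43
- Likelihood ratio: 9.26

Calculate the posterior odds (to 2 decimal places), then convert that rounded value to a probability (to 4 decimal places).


Step 1: Calculate posterior odds
Posterior odds = Prior odds × LR
               = 1.43 × 9.26
               = 13.24

Step 2: Convert to probability
P(M|E) = Posterior odds / (1 + Posterior odds)
       = 13.24 / (1 + 13.24)
       = 13.24 / 14.24
       = 0.9298

The evidence increased P(M) from 0.5885 to 0.9298.


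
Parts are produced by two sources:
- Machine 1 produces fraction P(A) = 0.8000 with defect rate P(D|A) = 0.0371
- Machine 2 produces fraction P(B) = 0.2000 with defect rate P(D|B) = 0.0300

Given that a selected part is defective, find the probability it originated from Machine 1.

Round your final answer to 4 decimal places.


Let A = from Machine 1, D = defective

Given:
- P(A) = 0.8000, P(B) = 0.2000
- P(D|A) = 0.0371, P(D|B) = 0.0300

Step 1: Find P(D)
P(D) = P(D|A)P(A) + P(D|B)P(B)
     = 0.0371 × 0.8000 + 0.0300 × 0.2000
     = 0.02968000 + 0.00600000
     = 0.03568000

Step 2: Apply Bayes' theorem
P(A|D) = P(D|A)P(A) / P(D)
       = 0.02968000 / 0.03568000
       = 0.8318


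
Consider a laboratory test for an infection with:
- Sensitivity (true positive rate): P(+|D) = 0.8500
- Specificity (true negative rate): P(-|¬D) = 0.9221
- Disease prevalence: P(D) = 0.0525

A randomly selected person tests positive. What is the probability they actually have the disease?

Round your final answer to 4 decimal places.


Let D = has disease, + = positive test

Given:
- P(D) = 0.0525 (prevalence)
- P(+|D) = 0.8500 (sensitivity)
- P(-|¬D) = 0.9221 (specificity)
- P(+|¬D) = 0.0779 (false positive rate = 1 - specificity)

Step 1: Find P(+)
P(+) = P(+|D)P(D) + P(+|¬D)P(¬D)
     = 0.8500 × 0.0525 + 0.0779 × 0.9475
     = 0.04462500 + 0.07381025
     = 0.11843525

Step 2: Apply Bayes' theorem for P(D|+)
P(D|+) = P(+|D)P(D) / P(+)
       = 0.04462500 / 0.11843525
       = 0.3768


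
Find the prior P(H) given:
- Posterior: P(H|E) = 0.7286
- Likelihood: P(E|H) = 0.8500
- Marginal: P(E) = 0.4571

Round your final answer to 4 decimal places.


From Bayes' theorem: P(H|E) = P(E|H) × P(H) / P(E)

Rearranging for P(H):
P(H) = P(H|E) × P(E) / P(E|H)
     = 0.7286 × 0.4571 / 0.8500
     = 0.33304306 / 0.8500
     = 0.3918


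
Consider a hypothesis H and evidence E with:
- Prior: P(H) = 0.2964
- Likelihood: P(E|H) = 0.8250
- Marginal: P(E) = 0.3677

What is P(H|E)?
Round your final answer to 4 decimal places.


Using Bayes' theorem:

P(H|E) = P(E|H) × P(H) / P(E)
       = 0.8250 × 0.2964 / 0.3677
       = 0.24453000 / 0.3677
       = 0.6650

The evidence strengthens our belief in H.
Prior: 0.2964 → Posterior: 0.6650


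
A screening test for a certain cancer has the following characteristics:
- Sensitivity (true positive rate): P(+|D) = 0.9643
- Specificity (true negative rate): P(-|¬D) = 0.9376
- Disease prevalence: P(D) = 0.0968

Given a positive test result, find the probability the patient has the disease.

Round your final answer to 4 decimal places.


Let D = has disease, + = positive test

Given:
- P(D) = 0.0968 (prevalence)
- P(+|D) = 0.9643 (sensitivity)
- P(-|¬D) = 0.9376 (specificity)
- P(+|¬D) = 0.0624 (false positive rate = 1 - specificity)

Step 1: Find P(+)
P(+) = P(+|D)P(D) + P(+|¬D)P(¬D)
     = 0.9643 × 0.0968 + 0.0624 × 0.9032
     = 0.09334424 + 0.05635968
     = 0.14970392

Step 2: Apply Bayes' theorem for P(D|+)
P(D|+) = P(+|D)P(D) / P(+)
       = 0.09334424 / 0.14970392
       = 0.6235


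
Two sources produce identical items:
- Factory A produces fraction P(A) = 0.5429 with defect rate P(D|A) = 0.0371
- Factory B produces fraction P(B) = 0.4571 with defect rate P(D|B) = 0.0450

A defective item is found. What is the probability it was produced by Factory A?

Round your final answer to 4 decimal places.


Let A = from Factory A, D = defective

Given:
- P(A) = 0.5429, P(B) = 0.4571
- P(D|A) = 0.0371, P(D|B) = 0.0450

Step 1: Find P(D)
P(D) = P(D|A)P(A) + P(D|B)P(B)
     = 0.0371 × 0.5429 + 0.0450 × 0.4571
     = 0.02014159 + 0.02056950
     = 0.04071109

Step 2: Apply Bayes' theorem
P(A|D) = P(D|A)P(A) / P(D)
       = 0.02014159 / 0.04071109
       = 0.4947


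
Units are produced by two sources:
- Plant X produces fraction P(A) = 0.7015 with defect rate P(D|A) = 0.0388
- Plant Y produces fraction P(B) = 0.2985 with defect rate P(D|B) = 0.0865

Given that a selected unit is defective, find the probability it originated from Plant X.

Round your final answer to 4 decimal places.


Let A = from Plant X, D = defective

Given:
- P(A) = 0.7015, P(B) = 0.2985
- P(D|A) = 0.0388, P(D|B) = 0.0865

Step 1: Find P(D)
P(D) = P(D|A)P(A) + P(D|B)P(B)
     = 0.0388 × 0.7015 + 0.0865 × 0.2985
     = 0.02721820 + 0.02582025
     = 0.05303845

Step 2: Apply Bayes' theorem
P(A|D) = P(D|A)P(A) / P(D)
       = 0.02721820 / 0.05303845
       = 0.5132


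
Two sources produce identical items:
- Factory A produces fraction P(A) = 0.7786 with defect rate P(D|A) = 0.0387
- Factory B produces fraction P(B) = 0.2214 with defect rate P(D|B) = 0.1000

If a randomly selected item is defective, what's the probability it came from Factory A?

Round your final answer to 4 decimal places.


Let A = from Factory A, D = defective

Given:
- P(A) = 0.7786, P(B) = 0.2214
- P(D|A) = 0.0387, P(D|B) = 0.1000

Step 1: Find P(D)
P(D) = P(D|A)P(A) + P(D|B)P(B)
     = 0.0387 × 0.7786 + 0.1000 × 0.2214
     = 0.03013182 + 0.02214000
     = 0.05227182

Step 2: Apply Bayes' theorem
P(A|D) = P(D|A)P(A) / P(D)
       = 0.03013182 / 0.05227182
       = 0.5764


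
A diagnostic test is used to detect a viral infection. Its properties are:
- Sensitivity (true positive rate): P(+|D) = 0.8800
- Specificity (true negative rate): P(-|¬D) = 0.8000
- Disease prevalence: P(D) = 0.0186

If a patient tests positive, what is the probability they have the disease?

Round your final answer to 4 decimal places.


Let D = has disease, + = positive test

Given:
- P(D) = 0.0186 (prevalence)
- P(+|D) = 0.8800 (sensitivity)
- P(-|¬D) = 0.8000 (specificity)
- P(+|¬D) = 0.2000 (false positive rate = 1 - specificity)

Step 1: Find P(+)
P(+) = P(+|D)P(D) + P(+|¬D)P(¬D)
     = 0.8800 × 0.0186 + 0.2000 × 0.9814
     = 0.01636800 + 0.19628000
     = 0.21264800

Step 2: Apply Bayes' theorem for P(D|+)
P(D|+) = P(+|D)P(D) / P(+)
       = 0.01636800 / 0.21264800
       = 0.0770
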